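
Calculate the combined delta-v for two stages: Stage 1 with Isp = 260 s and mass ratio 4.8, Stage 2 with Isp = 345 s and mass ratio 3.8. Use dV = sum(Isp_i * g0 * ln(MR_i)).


dV1 = 260 * 9.81 * ln(4.8) = 4000.9 m/s
dV2 = 345 * 9.81 * ln(3.8) = 4518.2 m/s
Total dV = 4000.9 + 4518.2 = 8519.1 m/s ~ 8519 m/s

8519 m/s


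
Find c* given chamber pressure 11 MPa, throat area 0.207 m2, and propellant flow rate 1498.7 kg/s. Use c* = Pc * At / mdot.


c* = 11e6 * 0.207 / 1498.7 = 1519 m/s

1519 m/s


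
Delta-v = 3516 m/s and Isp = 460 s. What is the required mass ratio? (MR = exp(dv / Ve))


Ve = 460 * 9.81 = 4512.6 m/s
MR = exp(3516 / 4512.6) = 2.18

2.18


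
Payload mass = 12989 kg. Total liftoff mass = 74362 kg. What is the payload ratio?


PR = 12989 / 74362 = 0.1747

0.1747


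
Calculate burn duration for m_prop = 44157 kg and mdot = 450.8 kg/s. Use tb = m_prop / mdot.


tb = 44157 / 450.8 = 98.0 s

98.0 s


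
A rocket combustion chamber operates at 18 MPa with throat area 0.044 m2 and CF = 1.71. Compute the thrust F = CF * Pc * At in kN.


F = 1.71 * 18e6 * 0.044 = 1.3543e+06 N = 1354.3 kN

1354.3 kN


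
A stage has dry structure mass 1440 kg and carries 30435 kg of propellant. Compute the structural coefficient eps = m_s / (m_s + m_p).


eps = 1440 / (1440 + 30435) = 0.0452

0.0452


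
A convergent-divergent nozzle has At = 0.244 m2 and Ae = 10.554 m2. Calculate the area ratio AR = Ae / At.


AR = 10.554 / 0.244 = 43.3

43.3


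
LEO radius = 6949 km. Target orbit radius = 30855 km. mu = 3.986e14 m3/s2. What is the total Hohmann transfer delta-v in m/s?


V1 = sqrt(mu/r1) = 7573.69 m/s
dV1 = V1*(sqrt(2*r2/(r1+r2)) - 1) = 2102.77 m/s
V2 = sqrt(mu/r2) = 3594.23 m/s
dV2 = V2*(1 - sqrt(2*r1/(r1+r2))) = 1414.95 m/s
Total dV = 3518 m/s

3518 m/s


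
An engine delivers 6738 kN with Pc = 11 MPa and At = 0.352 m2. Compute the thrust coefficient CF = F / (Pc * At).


CF = 6738000 / (11e6 * 0.352) = 1.74

1.74


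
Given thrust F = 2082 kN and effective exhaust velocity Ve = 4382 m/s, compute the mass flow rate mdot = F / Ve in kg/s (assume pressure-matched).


mdot = F / Ve = 2082000 / 4382 = 475.1 kg/s

475.1 kg/s


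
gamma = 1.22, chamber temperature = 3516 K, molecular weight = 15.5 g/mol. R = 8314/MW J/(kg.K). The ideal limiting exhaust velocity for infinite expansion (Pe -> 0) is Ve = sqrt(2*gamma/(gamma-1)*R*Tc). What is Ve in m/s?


R = 8314 / 15.5 = 536.39 J/(kg.K)
Ve = sqrt(2 * 1.22 / (1.22 - 1) * 536.39 * 3516) = 4573 m/s

4573 m/s


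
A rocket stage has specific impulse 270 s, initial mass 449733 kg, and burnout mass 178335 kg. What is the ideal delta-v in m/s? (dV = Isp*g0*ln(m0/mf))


Ve = 270 * 9.81 = 2648.7 m/s
dV = 2648.7 * ln(449733/178335) = 2450 m/s

2450 m/s


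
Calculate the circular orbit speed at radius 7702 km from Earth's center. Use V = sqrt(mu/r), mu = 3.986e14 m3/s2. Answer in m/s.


V = sqrt(3.986e14 / 7702000) = 7194 m/s

7194 m/s


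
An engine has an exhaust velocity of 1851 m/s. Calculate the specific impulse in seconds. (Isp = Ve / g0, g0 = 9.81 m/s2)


Isp = Ve / g0 = 1851 / 9.81 = 188.7 s

188.7 s


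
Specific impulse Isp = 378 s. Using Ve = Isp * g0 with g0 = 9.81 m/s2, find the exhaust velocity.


Ve = Isp * g0 = 378 * 9.81 = 3708.2 m/s

3708.2 m/s


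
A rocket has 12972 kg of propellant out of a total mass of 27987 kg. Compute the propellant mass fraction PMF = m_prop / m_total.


PMF = 12972 / 27987 = 0.464

0.464


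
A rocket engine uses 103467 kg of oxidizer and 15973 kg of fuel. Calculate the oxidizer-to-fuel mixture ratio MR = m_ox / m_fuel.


MR = 103467 / 15973 = 6.48

6.48


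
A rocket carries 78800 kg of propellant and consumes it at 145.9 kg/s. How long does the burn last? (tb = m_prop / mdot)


tb = 78800 / 145.9 = 540.1 s

540.1 s


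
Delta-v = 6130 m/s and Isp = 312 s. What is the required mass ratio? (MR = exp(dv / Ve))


Ve = 312 * 9.81 = 3060.72 m/s
MR = exp(6130 / 3060.72) = 7.41

7.41


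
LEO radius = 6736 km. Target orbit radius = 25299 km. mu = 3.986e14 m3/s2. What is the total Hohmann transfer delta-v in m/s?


V1 = sqrt(mu/r1) = 7692.5 m/s
dV1 = V1*(sqrt(2*r2/(r1+r2)) - 1) = 1975.17 m/s
V2 = sqrt(mu/r2) = 3969.33 m/s
dV2 = V2*(1 - sqrt(2*r1/(r1+r2))) = 1395.26 m/s
Total dV = 3370 m/s

3370 m/s


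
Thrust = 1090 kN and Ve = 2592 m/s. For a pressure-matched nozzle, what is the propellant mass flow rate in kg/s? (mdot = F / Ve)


mdot = F / Ve = 1090000 / 2592 = 420.5 kg/s

420.5 kg/s


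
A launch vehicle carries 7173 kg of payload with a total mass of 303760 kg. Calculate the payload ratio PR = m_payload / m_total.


PR = 7173 / 303760 = 0.0236

0.0236


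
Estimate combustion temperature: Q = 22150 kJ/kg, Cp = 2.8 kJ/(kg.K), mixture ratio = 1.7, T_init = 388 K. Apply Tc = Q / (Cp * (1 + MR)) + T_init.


Tc = 22150 / (2.8 * (1 + 1.7)) + 388 = 3318 K

3318 K


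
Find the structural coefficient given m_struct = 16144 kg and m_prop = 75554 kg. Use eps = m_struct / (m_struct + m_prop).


eps = 16144 / (16144 + 75554) = 0.1761

0.1761


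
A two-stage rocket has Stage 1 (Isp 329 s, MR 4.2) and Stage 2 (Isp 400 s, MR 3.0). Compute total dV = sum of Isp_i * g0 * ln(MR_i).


dV1 = 329 * 9.81 * ln(4.2) = 4631.7 m/s
dV2 = 400 * 9.81 * ln(3.0) = 4311.0 m/s
Total dV = 4631.7 + 4311.0 = 8942.7 m/s ~ 8943 m/s

8943 m/s


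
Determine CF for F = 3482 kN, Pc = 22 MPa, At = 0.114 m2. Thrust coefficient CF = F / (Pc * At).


CF = 3482000 / (22e6 * 0.114) = 1.39

1.39


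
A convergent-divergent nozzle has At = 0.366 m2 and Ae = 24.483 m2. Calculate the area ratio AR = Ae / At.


AR = 24.483 / 0.366 = 66.9

66.9


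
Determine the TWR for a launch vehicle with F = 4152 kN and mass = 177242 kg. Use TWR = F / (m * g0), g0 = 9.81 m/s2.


TWR = 4152000 / (177242 * 9.81) = 2.39

2.39


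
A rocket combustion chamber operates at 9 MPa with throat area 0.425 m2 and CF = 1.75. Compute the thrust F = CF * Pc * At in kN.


F = 1.75 * 9e6 * 0.425 = 6.6938e+06 N = 6693.8 kN

6693.8 kN


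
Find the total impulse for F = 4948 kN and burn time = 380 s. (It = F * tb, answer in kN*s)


It = 4948 * 380 = 1880240 kN*s

1880240 kN*s


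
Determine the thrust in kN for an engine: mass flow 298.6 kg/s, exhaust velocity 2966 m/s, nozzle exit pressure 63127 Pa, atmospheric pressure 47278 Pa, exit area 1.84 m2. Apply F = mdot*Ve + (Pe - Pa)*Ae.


F = 298.6 * 2966 + (63127 - 47278) * 1.84 = 914810.0 N = 914.8 kN

914.8 kN


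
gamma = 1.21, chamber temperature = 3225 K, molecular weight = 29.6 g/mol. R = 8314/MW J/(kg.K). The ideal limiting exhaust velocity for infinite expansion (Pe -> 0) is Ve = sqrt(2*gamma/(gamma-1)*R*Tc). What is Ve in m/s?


R = 8314 / 29.6 = 280.88 J/(kg.K)
Ve = sqrt(2 * 1.21 / (1.21 - 1) * 280.88 * 3225) = 3231 m/s

3231 m/s


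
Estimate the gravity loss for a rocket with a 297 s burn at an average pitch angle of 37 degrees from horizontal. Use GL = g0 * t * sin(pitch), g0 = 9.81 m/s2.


GL = 9.81 * 297 * sin(37 deg) = 1753 m/s

1753 m/s


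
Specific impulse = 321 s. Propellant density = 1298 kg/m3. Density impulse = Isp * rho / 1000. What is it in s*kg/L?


rho*Isp = 321 * 1298 / 1000 = 417 s*kg/L

417 s*kg/L


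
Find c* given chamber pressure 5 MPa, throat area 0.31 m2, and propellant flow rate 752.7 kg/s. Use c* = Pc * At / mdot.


c* = 5e6 * 0.31 / 752.7 = 2059 m/s

2059 m/s


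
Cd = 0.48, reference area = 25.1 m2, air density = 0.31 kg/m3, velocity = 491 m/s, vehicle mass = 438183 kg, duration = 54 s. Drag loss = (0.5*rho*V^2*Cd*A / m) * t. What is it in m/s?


D = 0.5 * 0.31 * 491^2 * 0.48 * 25.1 = 450204.3 N
a = 450204.3 / 438183 = 1.0274 m/s2
dV = 1.0274 * 54 = 55.5 m/s

55.5 m/s


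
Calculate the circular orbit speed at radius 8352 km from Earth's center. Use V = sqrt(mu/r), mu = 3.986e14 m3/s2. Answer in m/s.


V = sqrt(3.986e14 / 8352000) = 6908 m/s

6908 m/s


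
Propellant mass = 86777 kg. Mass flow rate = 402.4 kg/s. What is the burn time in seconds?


tb = 86777 / 402.4 = 215.6 s

215.6 s


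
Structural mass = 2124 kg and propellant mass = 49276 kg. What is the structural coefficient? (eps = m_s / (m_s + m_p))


eps = 2124 / (2124 + 49276) = 0.0413

0.0413


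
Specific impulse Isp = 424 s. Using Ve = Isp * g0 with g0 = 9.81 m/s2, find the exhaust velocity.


Ve = Isp * g0 = 424 * 9.81 = 4159.4 m/s

4159.4 m/s


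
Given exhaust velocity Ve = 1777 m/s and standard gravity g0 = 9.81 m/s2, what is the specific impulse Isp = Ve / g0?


Isp = Ve / g0 = 1777 / 9.81 = 181.1 s

181.1 s


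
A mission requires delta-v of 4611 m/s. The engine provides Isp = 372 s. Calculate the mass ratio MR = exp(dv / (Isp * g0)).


Ve = 372 * 9.81 = 3649.32 m/s
MR = exp(4611 / 3649.32) = 3.538

3.538


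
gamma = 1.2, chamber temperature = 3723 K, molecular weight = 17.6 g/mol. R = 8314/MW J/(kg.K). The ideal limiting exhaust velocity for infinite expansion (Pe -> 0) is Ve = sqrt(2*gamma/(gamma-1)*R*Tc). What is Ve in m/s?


R = 8314 / 17.6 = 472.39 J/(kg.K)
Ve = sqrt(2 * 1.2 / (1.2 - 1) * 472.39 * 3723) = 4594 m/s

4594 m/s


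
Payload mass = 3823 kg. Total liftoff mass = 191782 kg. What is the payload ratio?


PR = 3823 / 191782 = 0.0199

0.0199


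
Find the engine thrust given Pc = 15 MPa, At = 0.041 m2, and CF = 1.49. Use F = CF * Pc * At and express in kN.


F = 1.49 * 15e6 * 0.041 = 916350.0 N = 916.4 kN

916.4 kN


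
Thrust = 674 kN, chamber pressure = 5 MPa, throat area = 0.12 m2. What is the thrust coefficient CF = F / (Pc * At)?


CF = 674000 / (5e6 * 0.12) = 1.12

1.12


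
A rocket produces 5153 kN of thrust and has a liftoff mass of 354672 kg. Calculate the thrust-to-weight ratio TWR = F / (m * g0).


TWR = 5153000 / (354672 * 9.81) = 1.48

1.48


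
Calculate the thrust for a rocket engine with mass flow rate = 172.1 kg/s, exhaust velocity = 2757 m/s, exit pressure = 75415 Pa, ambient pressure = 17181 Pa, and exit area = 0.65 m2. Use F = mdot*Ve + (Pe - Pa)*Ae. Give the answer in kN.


F = 172.1 * 2757 + (75415 - 17181) * 0.65 = 512332.0 N = 512.3 kN

512.3 kN


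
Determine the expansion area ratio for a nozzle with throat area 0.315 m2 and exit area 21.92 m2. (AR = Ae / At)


AR = 21.92 / 0.315 = 69.6

69.6


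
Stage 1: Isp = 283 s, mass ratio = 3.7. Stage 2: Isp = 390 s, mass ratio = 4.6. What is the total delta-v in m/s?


dV1 = 283 * 9.81 * ln(3.7) = 3632.2 m/s
dV2 = 390 * 9.81 * ln(4.6) = 5838.5 m/s
Total dV = 3632.2 + 5838.5 = 9470.7 m/s ~ 9471 m/s

9471 m/s


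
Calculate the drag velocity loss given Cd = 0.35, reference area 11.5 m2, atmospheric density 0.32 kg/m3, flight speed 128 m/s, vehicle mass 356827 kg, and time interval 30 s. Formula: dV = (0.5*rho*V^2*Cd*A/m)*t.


D = 0.5 * 0.32 * 128^2 * 0.35 * 11.5 = 10551.3 N
a = 10551.3 / 356827 = 0.0296 m/s2
dV = 0.0296 * 30 = 0.9 m/s

0.9 m/s


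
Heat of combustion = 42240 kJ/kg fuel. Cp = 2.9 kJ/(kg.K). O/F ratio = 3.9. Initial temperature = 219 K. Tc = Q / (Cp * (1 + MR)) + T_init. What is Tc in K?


Tc = 42240 / (2.9 * (1 + 3.9)) + 219 = 3192 K

3192 K


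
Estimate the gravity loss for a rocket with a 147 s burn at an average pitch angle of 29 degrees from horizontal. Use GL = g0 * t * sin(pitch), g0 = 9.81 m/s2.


GL = 9.81 * 147 * sin(29 deg) = 699 m/s

699 m/s


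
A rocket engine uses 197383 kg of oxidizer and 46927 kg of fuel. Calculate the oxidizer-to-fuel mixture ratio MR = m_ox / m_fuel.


MR = 197383 / 46927 = 4.21

4.21


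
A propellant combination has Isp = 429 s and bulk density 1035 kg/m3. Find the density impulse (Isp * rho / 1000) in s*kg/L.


rho*Isp = 429 * 1035 / 1000 = 444 s*kg/L

444 s*kg/L


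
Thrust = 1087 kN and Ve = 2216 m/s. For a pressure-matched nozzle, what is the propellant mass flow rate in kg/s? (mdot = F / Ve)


mdot = F / Ve = 1087000 / 2216 = 490.5 kg/s

490.5 kg/s


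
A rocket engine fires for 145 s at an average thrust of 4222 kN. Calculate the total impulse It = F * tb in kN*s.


It = 4222 * 145 = 612190 kN*s

612190 kN*s


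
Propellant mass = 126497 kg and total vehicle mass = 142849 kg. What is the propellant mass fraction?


PMF = 126497 / 142849 = 0.886

0.886


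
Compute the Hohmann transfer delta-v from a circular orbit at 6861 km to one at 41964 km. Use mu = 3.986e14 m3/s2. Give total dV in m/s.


V1 = sqrt(mu/r1) = 7622.11 m/s
dV1 = V1*(sqrt(2*r2/(r1+r2)) - 1) = 2371.16 m/s
V2 = sqrt(mu/r2) = 3081.98 m/s
dV2 = V2*(1 - sqrt(2*r1/(r1+r2))) = 1448.11 m/s
Total dV = 3819 m/s

3819 m/s


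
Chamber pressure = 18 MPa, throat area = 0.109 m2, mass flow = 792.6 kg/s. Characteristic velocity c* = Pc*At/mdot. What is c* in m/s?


c* = 18e6 * 0.109 / 792.6 = 2475 m/s

2475 m/s


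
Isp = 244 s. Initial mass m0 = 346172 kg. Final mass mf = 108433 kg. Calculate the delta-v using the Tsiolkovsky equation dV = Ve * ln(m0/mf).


Ve = 244 * 9.81 = 2393.64 m/s
dV = 2393.64 * ln(346172/108433) = 2779 m/s

2779 m/s


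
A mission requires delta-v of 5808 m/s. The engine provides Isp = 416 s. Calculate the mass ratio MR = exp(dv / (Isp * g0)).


Ve = 416 * 9.81 = 4080.96 m/s
MR = exp(5808 / 4080.96) = 4.15

4.15


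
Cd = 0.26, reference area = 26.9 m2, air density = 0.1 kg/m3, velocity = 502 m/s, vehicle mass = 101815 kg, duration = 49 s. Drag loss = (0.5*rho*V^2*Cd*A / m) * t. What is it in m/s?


D = 0.5 * 0.1 * 502^2 * 0.26 * 26.9 = 88125.8 N
a = 88125.8 / 101815 = 0.8655 m/s2
dV = 0.8655 * 49 = 42.4 m/s

42.4 m/s


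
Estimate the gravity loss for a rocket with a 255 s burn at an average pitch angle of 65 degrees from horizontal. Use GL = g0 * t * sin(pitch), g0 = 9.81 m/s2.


GL = 9.81 * 255 * sin(65 deg) = 2267 m/s

2267 m/s


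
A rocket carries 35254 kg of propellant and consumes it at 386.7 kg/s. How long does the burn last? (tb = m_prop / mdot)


tb = 35254 / 386.7 = 91.2 s

91.2 s


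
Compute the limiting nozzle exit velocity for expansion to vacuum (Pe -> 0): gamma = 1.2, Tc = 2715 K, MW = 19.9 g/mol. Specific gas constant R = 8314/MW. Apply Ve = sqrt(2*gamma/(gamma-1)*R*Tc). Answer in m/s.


R = 8314 / 19.9 = 417.79 J/(kg.K)
Ve = sqrt(2 * 1.2 / (1.2 - 1) * 417.79 * 2715) = 3689 m/s

3689 m/s


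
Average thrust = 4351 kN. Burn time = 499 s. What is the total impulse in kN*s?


It = 4351 * 499 = 2171149 kN*s

2171149 kN*s


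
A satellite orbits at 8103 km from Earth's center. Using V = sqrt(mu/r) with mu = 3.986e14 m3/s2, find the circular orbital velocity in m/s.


V = sqrt(3.986e14 / 8103000) = 7014 m/s

7014 m/s


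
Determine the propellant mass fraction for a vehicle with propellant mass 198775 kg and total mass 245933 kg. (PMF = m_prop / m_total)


PMF = 198775 / 245933 = 0.808

0.808


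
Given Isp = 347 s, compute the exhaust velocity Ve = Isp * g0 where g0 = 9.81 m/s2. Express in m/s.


Ve = Isp * g0 = 347 * 9.81 = 3404.1 m/s

3404.1 m/s


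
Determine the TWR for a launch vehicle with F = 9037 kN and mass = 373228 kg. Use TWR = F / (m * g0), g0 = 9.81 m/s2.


TWR = 9037000 / (373228 * 9.81) = 2.47

2.47


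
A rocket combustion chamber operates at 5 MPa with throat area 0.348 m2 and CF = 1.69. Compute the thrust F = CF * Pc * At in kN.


F = 1.69 * 5e6 * 0.348 = 2.9406e+06 N = 2940.6 kN

2940.6 kN


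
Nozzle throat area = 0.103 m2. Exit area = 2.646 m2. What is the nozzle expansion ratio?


AR = 2.646 / 0.103 = 25.7

25.7


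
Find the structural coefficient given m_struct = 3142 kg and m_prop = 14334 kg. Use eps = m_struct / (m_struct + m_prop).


eps = 3142 / (3142 + 14334) = 0.1798

0.1798


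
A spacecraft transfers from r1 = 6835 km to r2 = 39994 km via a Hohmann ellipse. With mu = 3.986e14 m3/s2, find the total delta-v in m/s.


V1 = sqrt(mu/r1) = 7636.59 m/s
dV1 = V1*(sqrt(2*r2/(r1+r2)) - 1) = 2343.96 m/s
V2 = sqrt(mu/r2) = 3156.98 m/s
dV2 = V2*(1 - sqrt(2*r1/(r1+r2))) = 1451.29 m/s
Total dV = 3795 m/s

3795 m/s


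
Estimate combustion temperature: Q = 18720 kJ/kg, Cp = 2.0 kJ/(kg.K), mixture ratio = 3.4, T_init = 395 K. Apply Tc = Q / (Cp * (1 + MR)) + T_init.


Tc = 18720 / (2.0 * (1 + 3.4)) + 395 = 2522 K

2522 K


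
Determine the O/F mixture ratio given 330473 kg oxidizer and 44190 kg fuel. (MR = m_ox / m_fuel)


MR = 330473 / 44190 = 7.48

7.48


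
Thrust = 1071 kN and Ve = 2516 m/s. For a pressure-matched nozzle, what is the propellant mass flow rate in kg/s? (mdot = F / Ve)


mdot = F / Ve = 1071000 / 2516 = 425.7 kg/s

425.7 kg/s


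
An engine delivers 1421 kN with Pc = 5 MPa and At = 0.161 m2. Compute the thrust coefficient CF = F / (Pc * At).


CF = 1421000 / (5e6 * 0.161) = 1.77

1.77


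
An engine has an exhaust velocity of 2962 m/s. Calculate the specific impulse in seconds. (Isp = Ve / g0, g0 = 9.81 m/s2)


Isp = Ve / g0 = 2962 / 9.81 = 301.9 s

301.9 s


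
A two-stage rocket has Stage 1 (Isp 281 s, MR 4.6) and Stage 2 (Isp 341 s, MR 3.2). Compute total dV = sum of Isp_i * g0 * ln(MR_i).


dV1 = 281 * 9.81 * ln(4.6) = 4206.7 m/s
dV2 = 341 * 9.81 * ln(3.2) = 3891.0 m/s
Total dV = 4206.7 + 3891.0 = 8097.7 m/s ~ 8098 m/s

8098 m/s


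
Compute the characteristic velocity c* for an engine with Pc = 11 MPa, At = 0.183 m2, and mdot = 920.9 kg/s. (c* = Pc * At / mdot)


c* = 11e6 * 0.183 / 920.9 = 2186 m/s

2186 m/s


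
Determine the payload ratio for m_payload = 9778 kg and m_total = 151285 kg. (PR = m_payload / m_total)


PR = 9778 / 151285 = 0.0646

0.0646


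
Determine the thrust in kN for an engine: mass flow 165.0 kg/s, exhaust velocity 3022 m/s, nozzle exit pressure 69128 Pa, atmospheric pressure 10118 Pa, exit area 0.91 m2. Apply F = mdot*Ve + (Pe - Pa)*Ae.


F = 165.0 * 3022 + (69128 - 10118) * 0.91 = 552329.0 N = 552.3 kN

552.3 kN


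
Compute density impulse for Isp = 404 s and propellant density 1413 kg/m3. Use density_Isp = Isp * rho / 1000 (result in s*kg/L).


rho*Isp = 404 * 1413 / 1000 = 571 s*kg/L

571 s*kg/L


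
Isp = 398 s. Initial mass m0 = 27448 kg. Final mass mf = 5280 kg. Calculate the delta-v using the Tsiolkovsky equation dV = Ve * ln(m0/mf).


Ve = 398 * 9.81 = 3904.38 m/s
dV = 3904.38 * ln(27448/5280) = 6436 m/s

6436 m/s


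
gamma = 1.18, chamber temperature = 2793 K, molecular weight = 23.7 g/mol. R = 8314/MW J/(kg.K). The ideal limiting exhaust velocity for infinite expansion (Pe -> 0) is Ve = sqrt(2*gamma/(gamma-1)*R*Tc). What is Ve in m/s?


R = 8314 / 23.7 = 350.8 J/(kg.K)
Ve = sqrt(2 * 1.18 / (1.18 - 1) * 350.8 * 2793) = 3584 m/s

3584 m/s


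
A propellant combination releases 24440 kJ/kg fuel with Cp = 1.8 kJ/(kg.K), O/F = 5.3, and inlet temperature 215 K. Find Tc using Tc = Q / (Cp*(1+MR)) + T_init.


Tc = 24440 / (1.8 * (1 + 5.3)) + 215 = 2370 K

2370 K


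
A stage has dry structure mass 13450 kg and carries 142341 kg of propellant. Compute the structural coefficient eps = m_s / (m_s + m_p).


eps = 13450 / (13450 + 142341) = 0.0863

0.0863


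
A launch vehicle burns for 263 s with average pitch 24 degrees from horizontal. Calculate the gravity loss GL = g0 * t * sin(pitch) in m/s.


GL = 9.81 * 263 * sin(24 deg) = 1049 m/s

1049 m/s


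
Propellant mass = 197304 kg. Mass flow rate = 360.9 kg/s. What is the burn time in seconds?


tb = 197304 / 360.9 = 546.7 s

546.7 s


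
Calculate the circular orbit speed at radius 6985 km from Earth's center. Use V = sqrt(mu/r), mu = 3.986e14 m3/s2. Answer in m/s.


V = sqrt(3.986e14 / 6985000) = 7554 m/s

7554 m/s


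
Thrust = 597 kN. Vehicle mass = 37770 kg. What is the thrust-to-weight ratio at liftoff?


TWR = 597000 / (37770 * 9.81) = 1.61

1.61


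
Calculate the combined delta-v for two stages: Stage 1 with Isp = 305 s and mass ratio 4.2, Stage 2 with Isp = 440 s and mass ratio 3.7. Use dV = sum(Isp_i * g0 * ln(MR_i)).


dV1 = 305 * 9.81 * ln(4.2) = 4293.8 m/s
dV2 = 440 * 9.81 * ln(3.7) = 5647.3 m/s
Total dV = 4293.8 + 5647.3 = 9941.1 m/s ~ 9941 m/s

9941 m/s


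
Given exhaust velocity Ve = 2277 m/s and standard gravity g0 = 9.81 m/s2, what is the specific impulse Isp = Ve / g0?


Isp = Ve / g0 = 2277 / 9.81 = 232.1 s

232.1 s


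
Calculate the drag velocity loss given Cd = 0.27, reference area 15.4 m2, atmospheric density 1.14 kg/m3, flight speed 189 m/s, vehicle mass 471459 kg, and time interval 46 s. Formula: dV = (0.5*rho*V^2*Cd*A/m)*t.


D = 0.5 * 1.14 * 189^2 * 0.27 * 15.4 = 84660.91 N
a = 84660.91 / 471459 = 0.1796 m/s2
dV = 0.1796 * 46 = 8.3 m/s

8.3 m/s


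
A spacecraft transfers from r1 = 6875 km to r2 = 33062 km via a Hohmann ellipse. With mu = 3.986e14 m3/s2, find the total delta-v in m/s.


V1 = sqrt(mu/r1) = 7614.34 m/s
dV1 = V1*(sqrt(2*r2/(r1+r2)) - 1) = 2183.36 m/s
V2 = sqrt(mu/r2) = 3472.19 m/s
dV2 = V2*(1 - sqrt(2*r1/(r1+r2))) = 1434.84 m/s
Total dV = 3618 m/s

3618 m/s


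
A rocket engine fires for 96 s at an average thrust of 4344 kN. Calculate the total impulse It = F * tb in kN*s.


It = 4344 * 96 = 417024 kN*s

417024 kN*s


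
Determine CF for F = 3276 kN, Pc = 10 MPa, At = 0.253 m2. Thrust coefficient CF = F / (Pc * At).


CF = 3276000 / (10e6 * 0.253) = 1.29

1.29


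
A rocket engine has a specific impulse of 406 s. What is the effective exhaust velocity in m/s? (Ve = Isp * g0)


Ve = Isp * g0 = 406 * 9.81 = 3982.9 m/s

3982.9 m/s


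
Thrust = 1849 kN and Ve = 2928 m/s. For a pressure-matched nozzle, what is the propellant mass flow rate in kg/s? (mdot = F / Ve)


mdot = F / Ve = 1849000 / 2928 = 631.5 kg/s

631.5 kg/s


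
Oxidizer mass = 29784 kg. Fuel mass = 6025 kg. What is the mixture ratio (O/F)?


MR = 29784 / 6025 = 4.94

4.94


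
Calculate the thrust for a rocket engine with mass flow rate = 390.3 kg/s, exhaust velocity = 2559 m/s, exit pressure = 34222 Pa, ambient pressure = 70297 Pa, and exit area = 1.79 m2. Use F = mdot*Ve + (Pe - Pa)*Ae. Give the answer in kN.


F = 390.3 * 2559 + (34222 - 70297) * 1.79 = 934203.0 N = 934.2 kN

934.2 kN


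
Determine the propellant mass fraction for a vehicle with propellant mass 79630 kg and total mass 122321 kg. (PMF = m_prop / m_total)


PMF = 79630 / 122321 = 0.651

0.651


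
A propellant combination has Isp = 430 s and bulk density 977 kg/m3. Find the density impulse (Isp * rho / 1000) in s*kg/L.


rho*Isp = 430 * 977 / 1000 = 420 s*kg/L

420 s*kg/L


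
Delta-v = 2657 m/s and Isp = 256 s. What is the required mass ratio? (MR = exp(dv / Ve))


Ve = 256 * 9.81 = 2511.36 m/s
MR = exp(2657 / 2511.36) = 2.881

2.881


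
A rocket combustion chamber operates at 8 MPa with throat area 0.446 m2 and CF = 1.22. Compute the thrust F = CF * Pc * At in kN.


F = 1.22 * 8e6 * 0.446 = 4.3530e+06 N = 4353.0 kN

4353.0 kN


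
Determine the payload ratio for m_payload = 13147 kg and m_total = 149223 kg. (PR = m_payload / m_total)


PR = 13147 / 149223 = 0.0881

0.0881


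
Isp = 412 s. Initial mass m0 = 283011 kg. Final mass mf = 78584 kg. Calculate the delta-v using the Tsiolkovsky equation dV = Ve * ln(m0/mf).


Ve = 412 * 9.81 = 4041.72 m/s
dV = 4041.72 * ln(283011/78584) = 5179 m/s

5179 m/s


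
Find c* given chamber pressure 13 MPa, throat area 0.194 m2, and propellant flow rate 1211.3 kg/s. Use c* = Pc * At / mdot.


c* = 13e6 * 0.194 / 1211.3 = 2082 m/s

2082 m/s


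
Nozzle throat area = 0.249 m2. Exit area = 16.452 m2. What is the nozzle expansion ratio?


AR = 16.452 / 0.249 = 66.1

66.1


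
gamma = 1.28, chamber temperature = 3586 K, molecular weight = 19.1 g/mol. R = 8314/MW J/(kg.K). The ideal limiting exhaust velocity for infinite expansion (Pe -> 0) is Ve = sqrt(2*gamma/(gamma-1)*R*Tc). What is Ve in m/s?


R = 8314 / 19.1 = 435.29 J/(kg.K)
Ve = sqrt(2 * 1.28 / (1.28 - 1) * 435.29 * 3586) = 3778 m/s

3778 m/s


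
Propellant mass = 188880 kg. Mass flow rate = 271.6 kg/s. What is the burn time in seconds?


tb = 188880 / 271.6 = 695.4 s

695.4 s


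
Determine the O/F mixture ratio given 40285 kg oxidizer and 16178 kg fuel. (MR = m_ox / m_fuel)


MR = 40285 / 16178 = 2.49

2.49


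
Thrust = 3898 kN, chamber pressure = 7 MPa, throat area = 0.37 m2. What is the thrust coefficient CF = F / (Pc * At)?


CF = 3898000 / (7e6 * 0.37) = 1.51

1.51


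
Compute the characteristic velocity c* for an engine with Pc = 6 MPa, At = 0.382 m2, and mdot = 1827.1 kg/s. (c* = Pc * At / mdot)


c* = 6e6 * 0.382 / 1827.1 = 1254 m/s

1254 m/s


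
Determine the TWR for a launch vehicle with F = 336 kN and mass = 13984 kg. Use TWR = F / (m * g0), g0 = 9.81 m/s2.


TWR = 336000 / (13984 * 9.81) = 2.45

2.45


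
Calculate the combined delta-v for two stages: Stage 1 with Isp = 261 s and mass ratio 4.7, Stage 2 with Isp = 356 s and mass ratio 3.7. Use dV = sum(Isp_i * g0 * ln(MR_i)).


dV1 = 261 * 9.81 * ln(4.7) = 3962.4 m/s
dV2 = 356 * 9.81 * ln(3.7) = 4569.2 m/s
Total dV = 3962.4 + 4569.2 = 8531.6 m/s ~ 8532 m/s

8532 m/s


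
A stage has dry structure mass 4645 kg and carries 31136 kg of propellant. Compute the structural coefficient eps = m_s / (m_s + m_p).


eps = 4645 / (4645 + 31136) = 0.1298

0.1298


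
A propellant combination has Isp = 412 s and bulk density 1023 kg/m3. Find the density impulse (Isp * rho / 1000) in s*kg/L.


rho*Isp = 412 * 1023 / 1000 = 421 s*kg/L

421 s*kg/L


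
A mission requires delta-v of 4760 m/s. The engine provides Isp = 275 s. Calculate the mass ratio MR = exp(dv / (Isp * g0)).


Ve = 275 * 9.81 = 2697.75 m/s
MR = exp(4760 / 2697.75) = 5.838

5.838


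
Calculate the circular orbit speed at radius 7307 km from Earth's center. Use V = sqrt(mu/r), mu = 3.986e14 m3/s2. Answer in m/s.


V = sqrt(3.986e14 / 7307000) = 7386 m/s

7386 m/s


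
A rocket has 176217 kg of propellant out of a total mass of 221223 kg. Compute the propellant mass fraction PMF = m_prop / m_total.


PMF = 176217 / 221223 = 0.797

0.797


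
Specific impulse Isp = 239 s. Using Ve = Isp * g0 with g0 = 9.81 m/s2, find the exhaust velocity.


Ve = Isp * g0 = 239 * 9.81 = 2344.6 m/s

2344.6 m/s


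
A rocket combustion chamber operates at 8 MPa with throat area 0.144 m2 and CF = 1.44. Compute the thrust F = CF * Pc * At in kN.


F = 1.44 * 8e6 * 0.144 = 1.6589e+06 N = 1658.9 kN

1658.9 kN


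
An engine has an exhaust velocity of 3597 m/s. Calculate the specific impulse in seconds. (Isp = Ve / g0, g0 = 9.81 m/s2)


Isp = Ve / g0 = 3597 / 9.81 = 366.7 s

366.7 s


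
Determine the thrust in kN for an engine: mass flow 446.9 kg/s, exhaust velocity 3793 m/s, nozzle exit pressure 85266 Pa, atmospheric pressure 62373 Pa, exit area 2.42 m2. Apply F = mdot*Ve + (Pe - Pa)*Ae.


F = 446.9 * 3793 + (85266 - 62373) * 2.42 = 1.7505e+06 N = 1750.5 kN

1750.5 kN


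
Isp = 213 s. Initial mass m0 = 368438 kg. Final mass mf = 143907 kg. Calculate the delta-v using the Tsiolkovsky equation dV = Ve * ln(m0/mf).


Ve = 213 * 9.81 = 2089.53 m/s
dV = 2089.53 * ln(368438/143907) = 1964 m/s

1964 m/s


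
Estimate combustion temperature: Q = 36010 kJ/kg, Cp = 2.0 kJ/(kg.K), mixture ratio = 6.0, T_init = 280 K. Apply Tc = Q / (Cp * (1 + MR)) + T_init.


Tc = 36010 / (2.0 * (1 + 6.0)) + 280 = 2852 K

2852 K


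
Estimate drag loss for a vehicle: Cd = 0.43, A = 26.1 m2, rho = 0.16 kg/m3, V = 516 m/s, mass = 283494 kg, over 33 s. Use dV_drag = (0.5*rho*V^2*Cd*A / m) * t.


D = 0.5 * 0.16 * 516^2 * 0.43 * 26.1 = 239055.29 N
a = 239055.29 / 283494 = 0.8432 m/s2
dV = 0.8432 * 33 = 27.8 m/s

27.8 m/s


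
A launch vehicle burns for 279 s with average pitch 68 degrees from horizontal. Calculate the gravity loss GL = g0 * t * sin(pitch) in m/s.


GL = 9.81 * 279 * sin(68 deg) = 2538 m/s

2538 m/s


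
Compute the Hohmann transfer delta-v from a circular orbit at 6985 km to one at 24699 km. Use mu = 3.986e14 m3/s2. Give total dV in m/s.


V1 = sqrt(mu/r1) = 7554.15 m/s
dV1 = V1*(sqrt(2*r2/(r1+r2)) - 1) = 1878.21 m/s
V2 = sqrt(mu/r2) = 4017.25 m/s
dV2 = V2*(1 - sqrt(2*r1/(r1+r2))) = 1349.73 m/s
Total dV = 3228 m/s

3228 m/s


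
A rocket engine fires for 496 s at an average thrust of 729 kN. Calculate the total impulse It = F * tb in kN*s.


It = 729 * 496 = 361584 kN*s

361584 kN*s


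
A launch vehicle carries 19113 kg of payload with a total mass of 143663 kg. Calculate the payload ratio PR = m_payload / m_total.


PR = 19113 / 143663 = 0.133

0.133


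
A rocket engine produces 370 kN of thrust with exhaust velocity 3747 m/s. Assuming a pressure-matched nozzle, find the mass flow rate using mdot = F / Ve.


mdot = F / Ve = 370000 / 3747 = 98.7 kg/s

98.7 kg/s


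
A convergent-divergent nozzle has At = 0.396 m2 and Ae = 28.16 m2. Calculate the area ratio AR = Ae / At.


AR = 28.16 / 0.396 = 71.1

71.1


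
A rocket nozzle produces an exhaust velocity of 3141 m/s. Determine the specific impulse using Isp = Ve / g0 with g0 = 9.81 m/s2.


Isp = Ve / g0 = 3141 / 9.81 = 320.2 s

320.2 s


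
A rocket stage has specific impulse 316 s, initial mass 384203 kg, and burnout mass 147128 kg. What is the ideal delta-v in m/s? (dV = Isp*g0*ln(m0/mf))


Ve = 316 * 9.81 = 3099.96 m/s
dV = 3099.96 * ln(384203/147128) = 2976 m/s

2976 m/s


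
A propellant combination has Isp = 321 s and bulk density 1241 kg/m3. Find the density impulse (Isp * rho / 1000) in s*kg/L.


rho*Isp = 321 * 1241 / 1000 = 398 s*kg/L

398 s*kg/L


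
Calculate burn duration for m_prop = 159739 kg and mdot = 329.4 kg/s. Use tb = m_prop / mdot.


tb = 159739 / 329.4 = 484.9 s

484.9 s


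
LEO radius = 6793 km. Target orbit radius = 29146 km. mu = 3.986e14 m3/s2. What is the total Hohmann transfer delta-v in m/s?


V1 = sqrt(mu/r1) = 7660.16 m/s
dV1 = V1*(sqrt(2*r2/(r1+r2)) - 1) = 2095.56 m/s
V2 = sqrt(mu/r2) = 3698.1 m/s
dV2 = V2*(1 - sqrt(2*r1/(r1+r2))) = 1424.36 m/s
Total dV = 3520 m/s

3520 m/s


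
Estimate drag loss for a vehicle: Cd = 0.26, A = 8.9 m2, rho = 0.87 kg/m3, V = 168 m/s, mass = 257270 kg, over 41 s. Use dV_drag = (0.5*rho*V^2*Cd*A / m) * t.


D = 0.5 * 0.87 * 168^2 * 0.26 * 8.9 = 28410.0 N
a = 28410.0 / 257270 = 0.1104 m/s2
dV = 0.1104 * 41 = 4.5 m/s

4.5 m/s


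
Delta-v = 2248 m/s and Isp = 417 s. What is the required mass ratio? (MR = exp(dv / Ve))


Ve = 417 * 9.81 = 4090.77 m/s
MR = exp(2248 / 4090.77) = 1.732

1.732


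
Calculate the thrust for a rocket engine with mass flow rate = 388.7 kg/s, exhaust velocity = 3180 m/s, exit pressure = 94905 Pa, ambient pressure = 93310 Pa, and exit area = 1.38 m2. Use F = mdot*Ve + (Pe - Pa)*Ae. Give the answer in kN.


F = 388.7 * 3180 + (94905 - 93310) * 1.38 = 1.2383e+06 N = 1238.3 kN

1238.3 kN


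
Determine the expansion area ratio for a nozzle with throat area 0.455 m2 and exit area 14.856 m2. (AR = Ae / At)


AR = 14.856 / 0.455 = 32.7

32.7


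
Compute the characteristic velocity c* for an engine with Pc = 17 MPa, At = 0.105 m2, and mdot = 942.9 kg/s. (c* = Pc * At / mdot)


c* = 17e6 * 0.105 / 942.9 = 1893 m/s

1893 m/s


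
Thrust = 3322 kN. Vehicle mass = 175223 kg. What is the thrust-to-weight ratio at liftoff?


TWR = 3322000 / (175223 * 9.81) = 1.93

1.93


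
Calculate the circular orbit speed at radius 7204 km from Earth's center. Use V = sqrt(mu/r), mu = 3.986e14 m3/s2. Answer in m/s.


V = sqrt(3.986e14 / 7204000) = 7438 m/s

7438 m/s


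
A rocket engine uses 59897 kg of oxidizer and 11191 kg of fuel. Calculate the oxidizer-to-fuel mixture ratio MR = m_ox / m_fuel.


MR = 59897 / 11191 = 5.35

5.35


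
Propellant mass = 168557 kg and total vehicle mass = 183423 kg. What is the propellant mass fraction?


PMF = 168557 / 183423 = 0.919

0.919


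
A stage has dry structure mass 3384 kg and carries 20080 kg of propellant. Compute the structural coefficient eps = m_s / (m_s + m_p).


eps = 3384 / (3384 + 20080) = 0.1442

0.1442


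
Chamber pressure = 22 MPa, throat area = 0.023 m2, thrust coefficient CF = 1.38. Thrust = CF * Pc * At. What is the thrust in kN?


F = 1.38 * 22e6 * 0.023 = 698280.0 N = 698.3 kN

698.3 kN


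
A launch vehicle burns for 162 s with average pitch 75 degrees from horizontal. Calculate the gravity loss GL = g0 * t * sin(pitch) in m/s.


GL = 9.81 * 162 * sin(75 deg) = 1535 m/s

1535 m/s


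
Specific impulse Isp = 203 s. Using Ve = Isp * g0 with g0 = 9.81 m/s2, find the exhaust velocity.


Ve = Isp * g0 = 203 * 9.81 = 1991.4 m/s

1991.4 m/s


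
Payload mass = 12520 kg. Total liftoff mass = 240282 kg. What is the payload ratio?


PR = 12520 / 240282 = 0.0521

0.0521


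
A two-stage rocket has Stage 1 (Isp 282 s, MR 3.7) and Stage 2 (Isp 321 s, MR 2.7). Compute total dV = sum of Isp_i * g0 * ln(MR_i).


dV1 = 282 * 9.81 * ln(3.7) = 3619.4 m/s
dV2 = 321 * 9.81 * ln(2.7) = 3127.8 m/s
Total dV = 3619.4 + 3127.8 = 6747.2 m/s ~ 6747 m/s

6747 m/s


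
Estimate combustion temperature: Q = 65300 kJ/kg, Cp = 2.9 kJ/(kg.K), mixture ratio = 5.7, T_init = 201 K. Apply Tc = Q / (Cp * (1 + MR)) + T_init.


Tc = 65300 / (2.9 * (1 + 5.7)) + 201 = 3562 K

3562 K


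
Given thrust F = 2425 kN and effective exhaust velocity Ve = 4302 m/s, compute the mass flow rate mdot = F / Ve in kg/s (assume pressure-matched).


mdot = F / Ve = 2425000 / 4302 = 563.7 kg/s

563.7 kg/s


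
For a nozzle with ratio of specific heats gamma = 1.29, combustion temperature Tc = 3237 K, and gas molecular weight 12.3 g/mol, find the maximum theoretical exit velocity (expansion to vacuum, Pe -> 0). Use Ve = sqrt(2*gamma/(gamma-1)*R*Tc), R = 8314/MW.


R = 8314 / 12.3 = 675.93 J/(kg.K)
Ve = sqrt(2 * 1.29 / (1.29 - 1) * 675.93 * 3237) = 4412 m/s

4412 m/s


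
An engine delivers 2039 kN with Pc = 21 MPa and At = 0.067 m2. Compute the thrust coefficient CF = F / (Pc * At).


CF = 2039000 / (21e6 * 0.067) = 1.45

1.45


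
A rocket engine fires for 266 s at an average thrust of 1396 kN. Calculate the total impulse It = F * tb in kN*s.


It = 1396 * 266 = 371336 kN*s

371336 kN*s


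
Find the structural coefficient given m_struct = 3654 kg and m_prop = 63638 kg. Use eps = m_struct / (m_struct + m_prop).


eps = 3654 / (3654 + 63638) = 0.0543

0.0543


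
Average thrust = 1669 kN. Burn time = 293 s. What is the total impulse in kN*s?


It = 1669 * 293 = 489017 kN*s

489017 kN*s


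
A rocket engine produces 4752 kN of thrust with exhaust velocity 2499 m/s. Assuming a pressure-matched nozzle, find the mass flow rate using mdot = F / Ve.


mdot = F / Ve = 4752000 / 2499 = 1901.6 kg/s

1901.6 kg/s


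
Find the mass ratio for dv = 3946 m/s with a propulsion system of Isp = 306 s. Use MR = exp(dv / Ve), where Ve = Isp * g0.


Ve = 306 * 9.81 = 3001.86 m/s
MR = exp(3946 / 3001.86) = 3.723

3.723


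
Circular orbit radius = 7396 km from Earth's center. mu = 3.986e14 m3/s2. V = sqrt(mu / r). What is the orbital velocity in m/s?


V = sqrt(3.986e14 / 7396000) = 7341 m/s

7341 m/s


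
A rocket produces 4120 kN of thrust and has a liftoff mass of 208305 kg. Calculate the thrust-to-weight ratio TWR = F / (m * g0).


TWR = 4120000 / (208305 * 9.81) = 2.02

2.02


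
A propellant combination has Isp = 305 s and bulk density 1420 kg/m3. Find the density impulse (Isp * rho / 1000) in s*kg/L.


rho*Isp = 305 * 1420 / 1000 = 433 s*kg/L

433 s*kg/L


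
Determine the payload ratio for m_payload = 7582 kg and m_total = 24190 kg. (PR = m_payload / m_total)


PR = 7582 / 24190 = 0.3134

0.3134


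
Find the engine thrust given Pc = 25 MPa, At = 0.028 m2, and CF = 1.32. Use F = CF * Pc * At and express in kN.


F = 1.32 * 25e6 * 0.028 = 924000.0 N = 924.0 kN

924.0 kN


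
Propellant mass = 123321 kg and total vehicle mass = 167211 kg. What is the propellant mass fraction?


PMF = 123321 / 167211 = 0.738

0.738


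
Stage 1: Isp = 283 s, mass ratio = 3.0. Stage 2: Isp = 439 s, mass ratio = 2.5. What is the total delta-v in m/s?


dV1 = 283 * 9.81 * ln(3.0) = 3050.0 m/s
dV2 = 439 * 9.81 * ln(2.5) = 3946.1 m/s
Total dV = 3050.0 + 3946.1 = 6996.1 m/s ~ 6996 m/s

6996 m/s


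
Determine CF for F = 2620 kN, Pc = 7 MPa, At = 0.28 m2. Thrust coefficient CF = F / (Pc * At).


CF = 2620000 / (7e6 * 0.28) = 1.34

1.34


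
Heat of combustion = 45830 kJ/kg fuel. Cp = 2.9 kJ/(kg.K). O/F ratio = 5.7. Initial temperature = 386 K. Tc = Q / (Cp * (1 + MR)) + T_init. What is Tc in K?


Tc = 45830 / (2.9 * (1 + 5.7)) + 386 = 2745 K

2745 K


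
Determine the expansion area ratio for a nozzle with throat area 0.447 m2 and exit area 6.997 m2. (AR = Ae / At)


AR = 6.997 / 0.447 = 15.7

15.7


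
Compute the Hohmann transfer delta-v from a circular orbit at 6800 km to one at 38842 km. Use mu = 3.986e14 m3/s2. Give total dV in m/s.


V1 = sqrt(mu/r1) = 7656.22 m/s
dV1 = V1*(sqrt(2*r2/(r1+r2)) - 1) = 2332.22 m/s
V2 = sqrt(mu/r2) = 3203.45 m/s
dV2 = V2*(1 - sqrt(2*r1/(r1+r2))) = 1454.79 m/s
Total dV = 3787 m/s

3787 m/s


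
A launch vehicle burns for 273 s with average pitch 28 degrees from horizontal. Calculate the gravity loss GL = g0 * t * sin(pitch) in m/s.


GL = 9.81 * 273 * sin(28 deg) = 1257 m/s

1257 m/s


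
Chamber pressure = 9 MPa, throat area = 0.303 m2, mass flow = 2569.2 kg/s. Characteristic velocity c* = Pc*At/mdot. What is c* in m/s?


c* = 9e6 * 0.303 / 2569.2 = 1061 m/s

1061 m/s


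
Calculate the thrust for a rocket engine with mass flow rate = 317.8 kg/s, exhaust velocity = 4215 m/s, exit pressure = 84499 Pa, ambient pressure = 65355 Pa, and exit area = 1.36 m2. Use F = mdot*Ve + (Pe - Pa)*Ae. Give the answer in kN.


F = 317.8 * 4215 + (84499 - 65355) * 1.36 = 1.3656e+06 N = 1365.6 kN

1365.6 kN


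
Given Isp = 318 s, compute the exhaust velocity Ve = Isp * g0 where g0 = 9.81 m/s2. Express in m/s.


Ve = Isp * g0 = 318 * 9.81 = 3119.6 m/s

3119.6 m/s


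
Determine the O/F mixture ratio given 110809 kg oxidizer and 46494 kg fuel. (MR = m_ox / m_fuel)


MR = 110809 / 46494 = 2.38

2.38


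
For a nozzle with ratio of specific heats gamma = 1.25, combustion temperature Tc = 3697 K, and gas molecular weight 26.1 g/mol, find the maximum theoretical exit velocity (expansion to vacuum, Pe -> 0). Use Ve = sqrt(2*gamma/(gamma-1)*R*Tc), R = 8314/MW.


R = 8314 / 26.1 = 318.54 J/(kg.K)
Ve = sqrt(2 * 1.25 / (1.25 - 1) * 318.54 * 3697) = 3432 m/s

3432 m/s


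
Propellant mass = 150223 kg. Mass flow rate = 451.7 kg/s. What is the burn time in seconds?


tb = 150223 / 451.7 = 332.6 s

332.6 s


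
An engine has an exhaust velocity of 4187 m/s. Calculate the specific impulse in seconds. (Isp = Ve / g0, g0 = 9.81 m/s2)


Isp = Ve / g0 = 4187 / 9.81 = 426.8 s

426.8 s


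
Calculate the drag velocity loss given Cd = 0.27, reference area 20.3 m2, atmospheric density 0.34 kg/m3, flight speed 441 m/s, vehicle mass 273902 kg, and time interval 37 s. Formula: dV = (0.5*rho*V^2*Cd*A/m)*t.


D = 0.5 * 0.34 * 441^2 * 0.27 * 20.3 = 181211.56 N
a = 181211.56 / 273902 = 0.6616 m/s2
dV = 0.6616 * 37 = 24.5 m/s

24.5 m/s


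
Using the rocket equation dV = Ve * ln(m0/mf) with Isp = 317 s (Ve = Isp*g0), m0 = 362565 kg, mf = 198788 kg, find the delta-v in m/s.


Ve = 317 * 9.81 = 3109.77 m/s
dV = 3109.77 * ln(362565/198788) = 1869 m/s

1869 m/s


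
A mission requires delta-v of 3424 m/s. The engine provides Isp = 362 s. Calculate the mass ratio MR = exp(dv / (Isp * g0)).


Ve = 362 * 9.81 = 3551.22 m/s
MR = exp(3424 / 3551.22) = 2.623

2.623


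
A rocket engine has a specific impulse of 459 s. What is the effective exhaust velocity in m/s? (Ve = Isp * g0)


Ve = Isp * g0 = 459 * 9.81 = 4502.8 m/s

4502.8 m/s
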